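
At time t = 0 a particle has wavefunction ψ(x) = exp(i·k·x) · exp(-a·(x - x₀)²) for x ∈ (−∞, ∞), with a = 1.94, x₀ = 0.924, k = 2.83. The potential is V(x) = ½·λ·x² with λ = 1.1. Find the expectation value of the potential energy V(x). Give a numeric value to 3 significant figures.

0.540

⟨V⟩ = ∫ V(x)·|ψ|² dx / ∫|ψ|² dx.
Gaussian moments (u = x − x₀): ∫u^(2j)·e^(−2au²) du = (2j−1)!!/(4a)^j · √(π/(2a)), odd powers integrate to 0; here √(π/(2a)) = 0.89983.
State is unnormalized: ∫|ψ|² dx = 0.89983, and ∫ψ*·V(x)·ψ dx = 0.48631, so ⟨V⟩ = 0.48631 / 0.89983.
⟨V⟩ = 0.54045.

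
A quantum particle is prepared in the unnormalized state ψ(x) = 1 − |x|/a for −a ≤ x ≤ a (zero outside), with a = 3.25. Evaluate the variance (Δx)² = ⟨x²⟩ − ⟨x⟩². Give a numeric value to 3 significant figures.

Compute ⟨x⟩ and ⟨x²⟩ separately, then (Δx)² = ⟨x²⟩ − ⟨x⟩².
ψ is even, so ∫ over [−a, a] = 2∫₀ᵃ with ψ = 1 − x/a there: ∫₀ᵃ (1 − x/a)² dx = a/3, ∫₀ᵃ x²(1 − x/a)² dx = a³/30, ∫₀ᵃ x⁴(1 − x/a)² dx = a⁵/105.
Normalization: ∫|ψ|² dx = 2.1667.
⟨x⟩ = 0.0000 and ⟨x²⟩ = 1.0563.
(Δx)² = 1.0563 − (0.0000)² = 1.0563.

1.06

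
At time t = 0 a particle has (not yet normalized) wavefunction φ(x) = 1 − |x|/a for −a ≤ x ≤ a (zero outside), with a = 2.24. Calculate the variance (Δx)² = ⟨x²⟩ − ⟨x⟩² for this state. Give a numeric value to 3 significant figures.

0.502

Compute ⟨x⟩ and ⟨x²⟩ separately, then (Δx)² = ⟨x²⟩ − ⟨x⟩².
φ is even, so ∫ over [−a, a] = 2∫₀ᵃ with φ = 1 − x/a there: ∫₀ᵃ (1 − x/a)² dx = a/3, ∫₀ᵃ x²(1 − x/a)² dx = a³/30, ∫₀ᵃ x⁴(1 − x/a)² dx = a⁵/105.
Normalization: ∫|φ|² dx = 1.4933.
⟨x⟩ = 0.0000 and ⟨x²⟩ = 0.50176.
(Δx)² = 0.50176 − (0.0000)² = 0.50176.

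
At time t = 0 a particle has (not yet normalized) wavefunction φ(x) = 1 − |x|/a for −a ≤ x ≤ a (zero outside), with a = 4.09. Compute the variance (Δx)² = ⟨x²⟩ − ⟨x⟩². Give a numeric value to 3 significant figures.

Compute ⟨x⟩ and ⟨x²⟩ separately, then (Δx)² = ⟨x²⟩ − ⟨x⟩².
φ is even, so ∫ over [−a, a] = 2∫₀ᵃ with φ = 1 − x/a there: ∫₀ᵃ (1 − x/a)² dx = a/3, ∫₀ᵃ x²(1 − x/a)² dx = a³/30, ∫₀ᵃ x⁴(1 − x/a)² dx = a⁵/105.
Normalization: ∫|φ|² dx = 2.7267.
⟨x⟩ = 0.0000 and ⟨x²⟩ = 1.6728.
(Δx)² = 1.6728 − (0.0000)² = 1.6728.

1.67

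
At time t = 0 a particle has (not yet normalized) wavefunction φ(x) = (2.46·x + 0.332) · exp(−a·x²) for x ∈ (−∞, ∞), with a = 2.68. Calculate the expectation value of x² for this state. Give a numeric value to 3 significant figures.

⟨x²⟩ = ∫ x²·|φ|² dx / ∫|φ|² dx (integrals over the domain).
Expand each integrand as polynomial × e^(−2ax²) and use ∫x^(2j)·e^(−2ax²) dx = (2j−1)!!/(4a)^j · √(π/(2a)), odd powers → 0; here √(π/(2a)) = 0.76558.
State is unnormalized: ∫|φ|² dx = 0.51657, and ∫φ*·x²·φ dx = 0.12882, so ⟨x²⟩ = 0.12882 / 0.51657.
⟨x²⟩ = 0.24937.

0.249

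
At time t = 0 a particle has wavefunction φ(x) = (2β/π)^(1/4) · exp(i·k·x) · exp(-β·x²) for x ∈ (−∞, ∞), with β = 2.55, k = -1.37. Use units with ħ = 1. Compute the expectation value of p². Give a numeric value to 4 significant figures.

4.427

p² φ = −ħ² d²φ/dx²; ⟨p²⟩ = −ħ² ∫ φ*·φ'' dx.
Gaussian moments: ∫x^(2j)·e^(−2βx²) dx = (2j−1)!!/(4β)^j · √(π/(2β)), odd powers integrate to 0; here √(π/(2β)) = 0.78486. Derivatives: φ′ = (ik − 2βx)·φ, φ″ = ((ik − 2βx)² − 2β)·φ; the odd-in-x pieces drop out.
⟨p²⟩ = 4.4269.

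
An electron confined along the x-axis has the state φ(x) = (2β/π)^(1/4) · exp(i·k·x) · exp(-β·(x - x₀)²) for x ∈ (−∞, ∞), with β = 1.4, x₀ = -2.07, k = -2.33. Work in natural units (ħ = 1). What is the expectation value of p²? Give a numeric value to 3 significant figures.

p² φ = −ħ² d²φ/dx²; ⟨p²⟩ = −ħ² ∫ φ*·φ'' dx.
Gaussian moments (u = x − x₀): ∫u^(2j)·e^(−2βu²) du = (2j−1)!!/(4β)^j · √(π/(2β)), odd powers integrate to 0; here √(π/(2β)) = 1.0592. Derivatives: φ′ = (ik − 2βu)·φ, φ″ = ((ik − 2βu)² − 2β)·φ; the odd-in-u pieces drop out.
⟨p²⟩ = 6.8289.

6.83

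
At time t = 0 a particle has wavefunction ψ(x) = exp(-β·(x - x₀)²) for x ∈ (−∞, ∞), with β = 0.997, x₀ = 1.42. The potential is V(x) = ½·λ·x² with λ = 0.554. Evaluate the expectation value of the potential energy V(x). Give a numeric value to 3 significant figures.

0.628

⟨V⟩ = ∫ V(x)·|ψ|² dx / ∫|ψ|² dx.
Gaussian moments (u = x − x₀): ∫u^(2j)·e^(−2βu²) du = (2j−1)!!/(4β)^j · √(π/(2β)), odd powers integrate to 0; here √(π/(2β)) = 1.2552.
State is unnormalized: ∫|ψ|² dx = 1.2552, and ∫ψ*·V(x)·ψ dx = 0.78827, so ⟨V⟩ = 0.78827 / 1.2552.
⟨V⟩ = 0.62800.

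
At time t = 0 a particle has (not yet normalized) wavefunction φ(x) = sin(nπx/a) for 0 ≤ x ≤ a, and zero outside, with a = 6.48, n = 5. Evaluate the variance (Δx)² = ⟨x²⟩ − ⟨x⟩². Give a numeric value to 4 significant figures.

Compute ⟨x⟩ and ⟨x²⟩ separately, then (Δx)² = ⟨x²⟩ − ⟨x⟩².
With sin²θ = (1 − cos2θ)/2 on 0 ≤ x ≤ a: ∫sin²(nπx/a) dx = a/2, ∫x·sin²(nπx/a) dx = a²/4, ∫x²·sin²(nπx/a) dx = a³·(1/6 − 1/(4n²π²)); higher powers xᵏ the same way, integrating xᵏ·cos(2nπx/a) by parts.
Normalization: ∫|φ|² dx = 3.2400.
⟨x⟩ = 3.2400 and ⟨x²⟩ = 13.912.
(Δx)² = 13.912 − (3.2400)² = 3.4141.

3.414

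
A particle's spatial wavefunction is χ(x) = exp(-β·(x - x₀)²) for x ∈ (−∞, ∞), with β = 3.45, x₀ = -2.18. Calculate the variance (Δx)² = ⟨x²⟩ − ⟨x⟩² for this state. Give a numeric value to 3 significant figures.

0.0725

Compute ⟨x⟩ and ⟨x²⟩ separately, then (Δx)² = ⟨x²⟩ − ⟨x⟩².
Gaussian moments (u = x − x₀): ∫u^(2j)·e^(−2βu²) du = (2j−1)!!/(4β)^j · √(π/(2β)), odd powers integrate to 0; here √(π/(2β)) = 0.67476.
Normalization: ∫|χ|² dx = 0.67476.
⟨x⟩ = -2.1800 and ⟨x²⟩ = 4.8249.
(Δx)² = 4.8249 − (-2.1800)² = 0.072464.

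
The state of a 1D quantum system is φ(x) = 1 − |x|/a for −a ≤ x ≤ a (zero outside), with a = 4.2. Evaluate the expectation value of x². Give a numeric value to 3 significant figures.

1.76

⟨x²⟩ = ∫ x²·|φ|² dx / ∫|φ|² dx (integrals over the domain).
φ is even, so ∫ over [−a, a] = 2∫₀ᵃ with φ = 1 − x/a there: ∫₀ᵃ (1 − x/a)² dx = a/3, ∫₀ᵃ x²(1 − x/a)² dx = a³/30, ∫₀ᵃ x⁴(1 − x/a)² dx = a⁵/105.
State is unnormalized: ∫|φ|² dx = 2.8000, and ∫φ*·x²·φ dx = 4.9392, so ⟨x²⟩ = 4.9392 / 2.8000.
⟨x²⟩ = 1.7640.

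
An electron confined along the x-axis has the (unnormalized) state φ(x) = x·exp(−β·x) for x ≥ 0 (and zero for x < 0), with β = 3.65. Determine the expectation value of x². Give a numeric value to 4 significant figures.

⟨x²⟩ = ∫ x²·|φ|² dx / ∫|φ|² dx (integrals over the domain).
Every integrand reduces to terms xʲ·e^(−2βx) on [0, ∞); use ∫₀^∞ xʲ·e^(−2βx) dx = j!/(2β)^(j+1).
State is unnormalized: ∫|φ|² dx = 0.0051412, and ∫φ*·x²·φ dx = 0.0011577, so ⟨x²⟩ = 0.0011577 / 0.0051412.
⟨x²⟩ = 0.22518.

0.2252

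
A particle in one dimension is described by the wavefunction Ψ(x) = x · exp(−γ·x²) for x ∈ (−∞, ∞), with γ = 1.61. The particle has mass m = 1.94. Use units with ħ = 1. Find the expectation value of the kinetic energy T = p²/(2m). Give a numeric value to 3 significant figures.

T = −(ħ²/2m) d²/dx², so ⟨T⟩ = −(ħ²/2m) ∫ Ψ*·Ψ'' dx / ∫|Ψ|² dx; with m = 1.94.
Expand each integrand as polynomial × e^(−2γx²) and use ∫x^(2j)·e^(−2γx²) dx = (2j−1)!!/(4γ)^j · √(π/(2γ)), odd powers → 0; here √(π/(2γ)) = 0.98775. Differentiate with the product rule, d/dx e^(−γx²) = −2γx·e^(−γx²).
State is unnormalized: ∫|Ψ|² dx = 0.15338, and ∫Ψ*·(−ħ²/2m · Ψ'') dx = 0.19093, so ⟨T⟩ = 0.19093 / 0.15338.
⟨T⟩ = 1.2448.

1.24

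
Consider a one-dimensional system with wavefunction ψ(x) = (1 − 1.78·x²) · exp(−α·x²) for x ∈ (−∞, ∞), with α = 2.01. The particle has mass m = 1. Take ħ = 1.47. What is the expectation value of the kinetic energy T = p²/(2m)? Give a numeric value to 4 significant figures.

T = −(ħ²/2m) d²/dx², so ⟨T⟩ = −(ħ²/2m) ∫ ψ*·ψ'' dx / ∫|ψ|² dx; with m = 1.
Expand each integrand as polynomial × e^(−2αx²) and use ∫x^(2j)·e^(−2αx²) dx = (2j−1)!!/(4α)^j · √(π/(2α)), odd powers → 0; here √(π/(2α)) = 0.88402. Differentiate with the product rule, d/dx e^(−αx²) = −2αx·e^(−αx²).
State is unnormalized: ∫|ψ|² dx = 0.62258, and ∫ψ*·(−ħ²/2m · ψ'') dx = 3.4286, so ⟨T⟩ = 3.4286 / 0.62258.
⟨T⟩ = 5.5071.

5.507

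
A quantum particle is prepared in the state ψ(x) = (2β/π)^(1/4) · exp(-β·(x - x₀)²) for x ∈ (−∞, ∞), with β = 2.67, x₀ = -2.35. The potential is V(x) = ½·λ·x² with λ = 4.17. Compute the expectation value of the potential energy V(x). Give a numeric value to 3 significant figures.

11.7

⟨V⟩ = ∫ V(x)·|ψ|² dx.
Gaussian moments (u = x − x₀): ∫u^(2j)·e^(−2βu²) du = (2j−1)!!/(4β)^j · √(π/(2β)), odd powers integrate to 0; here √(π/(2β)) = 0.76702.
⟨V⟩ = 11.710.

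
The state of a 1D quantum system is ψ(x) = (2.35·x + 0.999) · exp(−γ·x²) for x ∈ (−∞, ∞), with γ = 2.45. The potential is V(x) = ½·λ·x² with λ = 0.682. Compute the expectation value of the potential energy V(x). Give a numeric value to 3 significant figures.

⟨V⟩ = ∫ V(x)·|ψ|² dx / ∫|ψ|² dx.
Expand each integrand as polynomial × e^(−2γx²) and use ∫x^(2j)·e^(−2γx²) dx = (2j−1)!!/(4γ)^j · √(π/(2γ)), odd powers → 0; here √(π/(2γ)) = 0.80071.
State is unnormalized: ∫|ψ|² dx = 1.2503, and ∫ψ*·V(x)·ψ dx = 0.074907, so ⟨V⟩ = 0.074907 / 1.2503.
⟨V⟩ = 0.059910.

0.0599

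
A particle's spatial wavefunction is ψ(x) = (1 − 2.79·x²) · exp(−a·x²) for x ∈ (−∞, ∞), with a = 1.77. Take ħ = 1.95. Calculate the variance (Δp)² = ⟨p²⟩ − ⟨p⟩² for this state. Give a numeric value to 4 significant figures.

28.55

Compute ⟨p⟩ and ⟨p²⟩ separately; (Δp)² = ⟨p²⟩ − ⟨p⟩².
Expand each integrand as polynomial × e^(−2ax²) and use ∫x^(2j)·e^(−2ax²) dx = (2j−1)!!/(4a)^j · √(π/(2a)), odd powers → 0; here √(π/(2a)) = 0.94205. Differentiate with the product rule, d/dx e^(−ax²) = −2ax·e^(−ax²).
Normalization: ∫|ψ|² dx = 0.63846.
⟨p⟩ = 0.0000 and ⟨p²⟩ = 28.553.
(Δp)² = 28.553 − (0.0000)² = 28.553.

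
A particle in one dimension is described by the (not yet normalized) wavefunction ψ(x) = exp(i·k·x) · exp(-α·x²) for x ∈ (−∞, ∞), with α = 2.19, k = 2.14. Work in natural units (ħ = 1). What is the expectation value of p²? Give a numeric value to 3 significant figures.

6.77

p² ψ = −ħ² d²ψ/dx²; ⟨p²⟩ = −ħ² ∫ ψ*·ψ'' dx / ∫|ψ|² dx.
Gaussian moments: ∫x^(2j)·e^(−2αx²) dx = (2j−1)!!/(4α)^j · √(π/(2α)), odd powers integrate to 0; here √(π/(2α)) = 0.84691. Derivatives: ψ′ = (ik − 2αx)·ψ, ψ″ = ((ik − 2αx)² − 2α)·ψ; the odd-in-x pieces drop out.
State is unnormalized: ∫|ψ|² dx = 0.84691, and ∫ψ*·(−ħ² ψ'') dx = 5.7333, so ⟨p²⟩ = 5.7333 / 0.84691.
⟨p²⟩ = 6.7696.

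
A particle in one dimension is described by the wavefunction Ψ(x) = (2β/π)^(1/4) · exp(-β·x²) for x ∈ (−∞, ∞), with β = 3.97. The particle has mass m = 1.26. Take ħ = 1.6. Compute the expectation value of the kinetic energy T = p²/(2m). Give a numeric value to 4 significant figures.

T = −(ħ²/2m) d²/dx², so ⟨T⟩ = −(ħ²/2m) ∫ Ψ*·Ψ'' dx; with m = 1.26.
Gaussian moments: ∫x^(2j)·e^(−2βx²) dx = (2j−1)!!/(4β)^j · √(π/(2β)), odd powers integrate to 0; here √(π/(2β)) = 0.62902. Derivatives: d/dx e^(−βx²) = −2βx·e^(−βx²), d²/dx² e^(−βx²) = (4β²x² − 2β)·e^(−βx²).
⟨T⟩ = 4.0330.

4.033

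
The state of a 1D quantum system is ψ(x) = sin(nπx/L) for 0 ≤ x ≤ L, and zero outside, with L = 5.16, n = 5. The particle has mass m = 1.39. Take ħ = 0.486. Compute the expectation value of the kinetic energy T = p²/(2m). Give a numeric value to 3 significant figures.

0.787

T = −(ħ²/2m) d²/dx², so ⟨T⟩ = −(ħ²/2m) ∫ ψ*·ψ'' dx / ∫|ψ|² dx; with m = 1.39.
d/dx sin(nπx/L) = (nπ/L)·cos(nπx/L) and d²/dx² sin(nπx/L) = −(nπ/L)²·sin(nπx/L); on 0 ≤ x ≤ L, ∫sin²(nπx/L) dx = L/2 and ∫sin(nπx/L)·cos(nπx/L) dx = 0.
State is unnormalized: ∫|ψ|² dx = 2.5800, and ∫ψ*·(−ħ²/2m · ψ'') dx = 2.0314, so ⟨T⟩ = 2.0314 / 2.5800.
⟨T⟩ = 0.78735.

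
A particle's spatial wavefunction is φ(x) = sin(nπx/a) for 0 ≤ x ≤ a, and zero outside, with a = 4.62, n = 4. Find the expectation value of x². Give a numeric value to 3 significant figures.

⟨x²⟩ = ∫ x²·|φ|² dx / ∫|φ|² dx (integrals over the domain).
With sin²θ = (1 − cos2θ)/2 on 0 ≤ x ≤ a: ∫sin²(nπx/a) dx = a/2, ∫x·sin²(nπx/a) dx = a²/4, ∫x²·sin²(nπx/a) dx = a³·(1/6 − 1/(4n²π²)); higher powers xᵏ the same way, integrating xᵏ·cos(2nπx/a) by parts.
State is unnormalized: ∫|φ|² dx = 2.3100, and ∫φ*·x²·φ dx = 16.279, so ⟨x²⟩ = 16.279 / 2.3100.
⟨x²⟩ = 7.0472.

7.05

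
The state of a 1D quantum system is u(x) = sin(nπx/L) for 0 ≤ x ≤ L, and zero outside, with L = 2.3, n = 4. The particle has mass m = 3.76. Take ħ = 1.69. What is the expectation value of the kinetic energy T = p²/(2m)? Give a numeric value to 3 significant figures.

T = −(ħ²/2m) d²/dx², so ⟨T⟩ = −(ħ²/2m) ∫ u*·u'' dx / ∫|u|² dx; with m = 3.76.
d/dx sin(nπx/L) = (nπ/L)·cos(nπx/L) and d²/dx² sin(nπx/L) = −(nπ/L)²·sin(nπx/L); on 0 ≤ x ≤ L, ∫sin²(nπx/L) dx = L/2 and ∫sin(nπx/L)·cos(nπx/L) dx = 0.
State is unnormalized: ∫|u|² dx = 1.1500, and ∫u*·(−ħ²/2m · u'') dx = 13.038, so ⟨T⟩ = 13.038 / 1.1500.
⟨T⟩ = 11.338.

11.3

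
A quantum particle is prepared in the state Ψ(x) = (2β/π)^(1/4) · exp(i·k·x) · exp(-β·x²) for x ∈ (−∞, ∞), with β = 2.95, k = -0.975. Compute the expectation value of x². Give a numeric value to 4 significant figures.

0.08475

⟨x²⟩ = ∫ x²·|Ψ|² dx (integrals over the domain).
Gaussian moments: ∫x^(2j)·e^(−2βx²) dx = (2j−1)!!/(4β)^j · √(π/(2β)), odd powers integrate to 0; here √(π/(2β)) = 0.72971.
⟨x²⟩ = 0.084746.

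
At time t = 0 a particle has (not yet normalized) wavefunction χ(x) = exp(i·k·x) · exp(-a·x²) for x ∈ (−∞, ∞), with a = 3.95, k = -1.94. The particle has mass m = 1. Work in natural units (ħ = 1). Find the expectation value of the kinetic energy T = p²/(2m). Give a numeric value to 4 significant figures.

T = −(ħ²/2m) d²/dx², so ⟨T⟩ = −(ħ²/2m) ∫ χ*·χ'' dx / ∫|χ|² dx; with m = 1.
Gaussian moments: ∫x^(2j)·e^(−2ax²) dx = (2j−1)!!/(4a)^j · √(π/(2a)), odd powers integrate to 0; here √(π/(2a)) = 0.63061. Derivatives: χ′ = (ik − 2ax)·χ, χ″ = ((ik − 2ax)² − 2a)·χ; the odd-in-x pieces drop out.
State is unnormalized: ∫|χ|² dx = 0.63061, and ∫χ*·(−ħ²/2m · χ'') dx = 2.4321, so ⟨T⟩ = 2.4321 / 0.63061.
⟨T⟩ = 3.8568.

3.857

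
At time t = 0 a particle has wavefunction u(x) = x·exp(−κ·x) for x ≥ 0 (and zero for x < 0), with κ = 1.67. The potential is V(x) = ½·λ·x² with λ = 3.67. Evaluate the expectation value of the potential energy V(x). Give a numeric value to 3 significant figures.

1.97

⟨V⟩ = ∫ V(x)·|u|² dx / ∫|u|² dx.
Every integrand reduces to terms xʲ·e^(−2κx) on [0, ∞); use ∫₀^∞ xʲ·e^(−2κx) dx = j!/(2κ)^(j+1).
State is unnormalized: ∫|u|² dx = 0.053677, and ∫u*·V(x)·u dx = 0.10595, so ⟨V⟩ = 0.10595 / 0.053677.
⟨V⟩ = 1.9739.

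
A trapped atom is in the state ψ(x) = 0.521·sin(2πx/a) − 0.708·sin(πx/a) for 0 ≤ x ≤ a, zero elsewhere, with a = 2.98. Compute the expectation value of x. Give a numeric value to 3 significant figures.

2.00

⟨x⟩ = ∫ x·|ψ|² dx / ∫|ψ|² dx (integrals over the domain).
On 0 ≤ x ≤ a (j ≠ l): ∫sin²(jπx/a) dx = a/2, ∫sin(jπx/a)·sin(lπx/a) dx = 0; diagonal moments ∫x·sin²(jπx/a) dx = a²/4, ∫x²·sin²(jπx/a) dx = a³·(1/6 − 1/(4j²π²)); cross terms ∫x·sin(jπx/a)·sin(lπx/a) dx = 0 for j + l even and −4jla²/(π²(j² − l²)²) for j + l odd, ∫x²·sin(jπx/a)·sin(lπx/a) dx = (−1)^(j+l)·4jla³/(π²(j² − l²)²); higher powers the same way via product-to-sum and parts.
State is unnormalized: ∫|ψ|² dx = 1.1513, and ∫ψ*·x·ψ dx = 2.3055, so ⟨x⟩ = 2.3055 / 1.1513.
⟨x⟩ = 2.0025.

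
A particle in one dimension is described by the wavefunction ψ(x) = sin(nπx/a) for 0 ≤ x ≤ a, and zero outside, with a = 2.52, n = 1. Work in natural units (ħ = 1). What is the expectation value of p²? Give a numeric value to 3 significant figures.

1.55

p² ψ = −ħ² d²ψ/dx²; ⟨p²⟩ = −ħ² ∫ ψ*·ψ'' dx / ∫|ψ|² dx.
d/dx sin(nπx/a) = (nπ/a)·cos(nπx/a) and d²/dx² sin(nπx/a) = −(nπ/a)²·sin(nπx/a); on 0 ≤ x ≤ a, ∫sin²(nπx/a) dx = a/2 and ∫sin(nπx/a)·cos(nπx/a) dx = 0.
State is unnormalized: ∫|ψ|² dx = 1.2600, and ∫ψ*·(−ħ² ψ'') dx = 1.9583, so ⟨p²⟩ = 1.9583 / 1.2600.
⟨p²⟩ = 1.5542.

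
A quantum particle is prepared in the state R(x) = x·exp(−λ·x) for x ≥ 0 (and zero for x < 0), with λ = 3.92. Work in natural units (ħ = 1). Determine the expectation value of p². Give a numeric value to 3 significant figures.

15.4

p² R = −ħ² d²R/dx²; ⟨p²⟩ = −ħ² ∫ R*·R'' dx / ∫|R|² dx.
Differentiate x·exp(−λ·x) with the product rule; every integrand then reduces to terms xʲ·e^(−2λx) on [0, ∞), with ∫₀^∞ xʲ·e^(−2λx) dx = j!/(2λ)^(j+1).
State is unnormalized: ∫|R|² dx = 0.0041503, and ∫R*·(−ħ² R'') dx = 0.063776, so ⟨p²⟩ = 0.063776 / 0.0041503.
⟨p²⟩ = 15.366.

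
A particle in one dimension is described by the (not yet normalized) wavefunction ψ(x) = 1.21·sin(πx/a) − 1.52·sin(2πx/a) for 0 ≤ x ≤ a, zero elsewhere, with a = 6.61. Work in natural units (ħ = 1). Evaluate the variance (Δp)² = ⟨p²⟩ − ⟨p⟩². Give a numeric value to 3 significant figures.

0.641

Compute ⟨p⟩ and ⟨p²⟩ separately; (Δp)² = ⟨p²⟩ − ⟨p⟩².
d²/dx² sin(jπx/a) = −(jπ/a)²·sin(jπx/a); on 0 ≤ x ≤ a, ∫sin²(jπx/a) dx = a/2 and ∫sin(jπx/a)·sin(lπx/a) dx = 0 for j ≠ l, so only diagonal terms survive in ∫|ψ|² and ∫ψ·ψ″; ∫ψ·ψ′ dx = [ψ²/2] between the walls = 0.
Normalization: ∫|ψ|² dx = 12.475.
⟨p⟩ = 0.0000 and ⟨p²⟩ = 0.64070.
(Δp)² = 0.64070 − (0.0000)² = 0.64070.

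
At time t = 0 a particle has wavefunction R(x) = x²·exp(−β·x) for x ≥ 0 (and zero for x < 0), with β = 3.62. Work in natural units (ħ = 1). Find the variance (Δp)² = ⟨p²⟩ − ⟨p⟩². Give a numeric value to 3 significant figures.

4.37

Compute ⟨p⟩ and ⟨p²⟩ separately; (Δp)² = ⟨p²⟩ − ⟨p⟩².
Differentiate x²·exp(−β·x) with the product rule; every integrand then reduces to terms xʲ·e^(−2βx) on [0, ∞), with ∫₀^∞ xʲ·e^(−2βx) dx = j!/(2β)^(j+1).
Normalization: ∫|R|² dx = 0.0012065.
⟨p⟩ = 0.0000 and ⟨p²⟩ = 4.3681.
(Δp)² = 4.3681 − (0.0000)² = 4.3681.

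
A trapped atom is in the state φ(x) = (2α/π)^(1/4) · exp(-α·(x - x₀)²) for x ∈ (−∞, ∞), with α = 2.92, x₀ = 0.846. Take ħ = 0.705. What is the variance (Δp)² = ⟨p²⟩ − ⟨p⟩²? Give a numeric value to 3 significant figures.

Compute ⟨p⟩ and ⟨p²⟩ separately; (Δp)² = ⟨p²⟩ − ⟨p⟩².
Gaussian moments (u = x − x₀): ∫u^(2j)·e^(−2αu²) du = (2j−1)!!/(4α)^j · √(π/(2α)), odd powers integrate to 0; here √(π/(2α)) = 0.73345. Derivatives: d/dx e^(−αu²) = −2αu·e^(−αu²), d²/dx² e^(−αu²) = (4α²u² − 2α)·e^(−αu²).
⟨p⟩ = 0.0000 and ⟨p²⟩ = 1.4513.
(Δp)² = 1.4513 − (0.0000)² = 1.4513.

1.45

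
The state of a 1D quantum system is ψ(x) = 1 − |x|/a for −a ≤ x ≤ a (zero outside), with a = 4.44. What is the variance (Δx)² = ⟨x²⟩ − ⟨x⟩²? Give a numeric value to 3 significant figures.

Compute ⟨x⟩ and ⟨x²⟩ separately, then (Δx)² = ⟨x²⟩ − ⟨x⟩².
ψ is even, so ∫ over [−a, a] = 2∫₀ᵃ with ψ = 1 − x/a there: ∫₀ᵃ (1 − x/a)² dx = a/3, ∫₀ᵃ x²(1 − x/a)² dx = a³/30, ∫₀ᵃ x⁴(1 − x/a)² dx = a⁵/105.
Normalization: ∫|ψ|² dx = 2.9600.
⟨x⟩ = 0.0000 and ⟨x²⟩ = 1.9714.
(Δx)² = 1.9714 − (0.0000)² = 1.9714.

1.97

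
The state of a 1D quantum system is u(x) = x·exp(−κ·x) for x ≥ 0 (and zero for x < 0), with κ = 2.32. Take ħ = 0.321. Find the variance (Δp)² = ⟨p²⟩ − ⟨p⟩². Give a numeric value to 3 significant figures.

Compute ⟨p⟩ and ⟨p²⟩ separately; (Δp)² = ⟨p²⟩ − ⟨p⟩².
Differentiate x·exp(−κ·x) with the product rule; every integrand then reduces to terms xʲ·e^(−2κx) on [0, ∞), with ∫₀^∞ xʲ·e^(−2κx) dx = j!/(2κ)^(j+1).
Normalization: ∫|u|² dx = 0.020021.
⟨p⟩ = 0.0000 and ⟨p²⟩ = 0.55461.
(Δp)² = 0.55461 − (0.0000)² = 0.55461.

0.555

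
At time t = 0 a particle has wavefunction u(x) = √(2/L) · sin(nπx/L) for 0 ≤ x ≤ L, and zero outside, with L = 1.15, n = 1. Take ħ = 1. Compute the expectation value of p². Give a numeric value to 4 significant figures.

p² u = −ħ² d²u/dx²; ⟨p²⟩ = −ħ² ∫ u*·u'' dx.
d/dx sin(nπx/L) = (nπ/L)·cos(nπx/L) and d²/dx² sin(nπx/L) = −(nπ/L)²·sin(nπx/L); on 0 ≤ x ≤ L, ∫sin²(nπx/L) dx = L/2 and ∫sin(nπx/L)·cos(nπx/L) dx = 0.
⟨p²⟩ = 7.4628.

7.463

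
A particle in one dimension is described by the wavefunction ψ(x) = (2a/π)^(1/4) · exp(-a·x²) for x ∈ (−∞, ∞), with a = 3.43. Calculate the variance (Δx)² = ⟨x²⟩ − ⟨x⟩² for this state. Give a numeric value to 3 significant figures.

0.0729

Compute ⟨x⟩ and ⟨x²⟩ separately, then (Δx)² = ⟨x²⟩ − ⟨x⟩².
Gaussian moments: ∫x^(2j)·e^(−2ax²) dx = (2j−1)!!/(4a)^j · √(π/(2a)), odd powers integrate to 0; here √(π/(2a)) = 0.67673.
⟨x⟩ = 0.0000 and ⟨x²⟩ = 0.072886.
(Δx)² = 0.072886 − (0.0000)² = 0.072886.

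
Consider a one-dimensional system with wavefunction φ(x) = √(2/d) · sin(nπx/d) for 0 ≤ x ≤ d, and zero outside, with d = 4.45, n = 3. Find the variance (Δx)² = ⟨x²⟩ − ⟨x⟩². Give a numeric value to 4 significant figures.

1.539

Compute ⟨x⟩ and ⟨x²⟩ separately, then (Δx)² = ⟨x²⟩ − ⟨x⟩².
With sin²θ = (1 − cos2θ)/2 on 0 ≤ x ≤ d: ∫sin²(nπx/d) dx = d/2, ∫x·sin²(nπx/d) dx = d²/4, ∫x²·sin²(nπx/d) dx = d³·(1/6 − 1/(4n²π²)); higher powers xᵏ the same way, integrating xᵏ·cos(2nπx/d) by parts.
⟨x⟩ = 2.2250 and ⟨x²⟩ = 6.4894.
(Δx)² = 6.4894 − (2.2250)² = 1.5387.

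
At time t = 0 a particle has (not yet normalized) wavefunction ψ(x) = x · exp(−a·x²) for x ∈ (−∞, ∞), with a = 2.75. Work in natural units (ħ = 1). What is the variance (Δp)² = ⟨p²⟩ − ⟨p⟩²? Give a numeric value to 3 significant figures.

Compute ⟨p⟩ and ⟨p²⟩ separately; (Δp)² = ⟨p²⟩ − ⟨p⟩².
Expand each integrand as polynomial × e^(−2ax²) and use ∫x^(2j)·e^(−2ax²) dx = (2j−1)!!/(4a)^j · √(π/(2a)), odd powers → 0; here √(π/(2a)) = 0.75578. Differentiate with the product rule, d/dx e^(−ax²) = −2ax·e^(−ax²).
Normalization: ∫|ψ|² dx = 0.068707.
⟨p⟩ = 0.0000 and ⟨p²⟩ = 8.2500.
(Δp)² = 8.2500 − (0.0000)² = 8.2500.

8.25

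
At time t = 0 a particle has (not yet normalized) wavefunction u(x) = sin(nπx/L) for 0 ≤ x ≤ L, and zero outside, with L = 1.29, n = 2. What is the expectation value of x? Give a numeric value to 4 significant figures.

0.6450

⟨x⟩ = ∫ x·|u|² dx / ∫|u|² dx (integrals over the domain).
With sin²θ = (1 − cos2θ)/2 on 0 ≤ x ≤ L: ∫sin²(nπx/L) dx = L/2, ∫x·sin²(nπx/L) dx = L²/4, ∫x²·sin²(nπx/L) dx = L³·(1/6 − 1/(4n²π²)); higher powers xᵏ the same way, integrating xᵏ·cos(2nπx/L) by parts.
State is unnormalized: ∫|u|² dx = 0.64500, and ∫u*·x·u dx = 0.41603, so ⟨x⟩ = 0.41603 / 0.64500.
⟨x⟩ = 0.64500.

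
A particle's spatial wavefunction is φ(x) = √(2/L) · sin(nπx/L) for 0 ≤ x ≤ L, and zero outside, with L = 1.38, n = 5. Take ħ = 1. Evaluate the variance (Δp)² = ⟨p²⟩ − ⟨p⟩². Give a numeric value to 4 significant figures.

Compute ⟨p⟩ and ⟨p²⟩ separately; (Δp)² = ⟨p²⟩ − ⟨p⟩².
d/dx sin(nπx/L) = (nπ/L)·cos(nπx/L) and d²/dx² sin(nπx/L) = −(nπ/L)²·sin(nπx/L); on 0 ≤ x ≤ L, ∫sin²(nπx/L) dx = L/2 and ∫sin(nπx/L)·cos(nπx/L) dx = 0.
⟨p⟩ = 0.0000 and ⟨p²⟩ = 129.56.
(Δp)² = 129.56 − (0.0000)² = 129.56.

129.6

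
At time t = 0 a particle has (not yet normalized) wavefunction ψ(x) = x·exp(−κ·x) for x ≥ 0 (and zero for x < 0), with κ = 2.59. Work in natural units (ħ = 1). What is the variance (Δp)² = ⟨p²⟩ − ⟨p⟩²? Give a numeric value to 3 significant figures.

6.71

Compute ⟨p⟩ and ⟨p²⟩ separately; (Δp)² = ⟨p²⟩ − ⟨p⟩².
Differentiate x·exp(−κ·x) with the product rule; every integrand then reduces to terms xʲ·e^(−2κx) on [0, ∞), with ∫₀^∞ xʲ·e^(−2κx) dx = j!/(2κ)^(j+1).
Normalization: ∫|ψ|² dx = 0.014389.
⟨p⟩ = 0.0000 and ⟨p²⟩ = 6.7081.
(Δp)² = 6.7081 − (0.0000)² = 6.7081.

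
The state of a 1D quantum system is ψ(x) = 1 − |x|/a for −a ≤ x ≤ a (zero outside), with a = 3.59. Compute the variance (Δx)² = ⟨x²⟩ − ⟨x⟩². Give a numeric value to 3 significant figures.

1.29

Compute ⟨x⟩ and ⟨x²⟩ separately, then (Δx)² = ⟨x²⟩ − ⟨x⟩².
ψ is even, so ∫ over [−a, a] = 2∫₀ᵃ with ψ = 1 − x/a there: ∫₀ᵃ (1 − x/a)² dx = a/3, ∫₀ᵃ x²(1 − x/a)² dx = a³/30, ∫₀ᵃ x⁴(1 − x/a)² dx = a⁵/105.
Normalization: ∫|ψ|² dx = 2.3933.
⟨x⟩ = 0.0000 and ⟨x²⟩ = 1.2888.
(Δx)² = 1.2888 − (0.0000)² = 1.2888.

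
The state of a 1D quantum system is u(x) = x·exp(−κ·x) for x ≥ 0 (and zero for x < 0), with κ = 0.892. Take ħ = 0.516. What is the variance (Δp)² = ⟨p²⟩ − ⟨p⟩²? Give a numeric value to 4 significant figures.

0.2119

Compute ⟨p⟩ and ⟨p²⟩ separately; (Δp)² = ⟨p²⟩ − ⟨p⟩².
Differentiate x·exp(−κ·x) with the product rule; every integrand then reduces to terms xʲ·e^(−2κx) on [0, ∞), with ∫₀^∞ xʲ·e^(−2κx) dx = j!/(2κ)^(j+1).
Normalization: ∫|u|² dx = 0.35225.
⟨p⟩ = 0.0000 and ⟨p²⟩ = 0.21185.
(Δp)² = 0.21185 − (0.0000)² = 0.21185.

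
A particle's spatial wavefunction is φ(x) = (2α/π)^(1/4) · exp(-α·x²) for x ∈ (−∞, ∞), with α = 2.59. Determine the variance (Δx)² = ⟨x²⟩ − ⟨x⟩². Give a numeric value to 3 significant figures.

0.0965

Compute ⟨x⟩ and ⟨x²⟩ separately, then (Δx)² = ⟨x²⟩ − ⟨x⟩².
Gaussian moments: ∫x^(2j)·e^(−2αx²) dx = (2j−1)!!/(4α)^j · √(π/(2α)), odd powers integrate to 0; here √(π/(2α)) = 0.77877.
⟨x⟩ = 0.0000 and ⟨x²⟩ = 0.096525.
(Δx)² = 0.096525 − (0.0000)² = 0.096525.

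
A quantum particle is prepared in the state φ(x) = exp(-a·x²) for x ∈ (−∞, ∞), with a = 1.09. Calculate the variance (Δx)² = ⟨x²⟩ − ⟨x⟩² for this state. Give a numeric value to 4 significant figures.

0.2294

Compute ⟨x⟩ and ⟨x²⟩ separately, then (Δx)² = ⟨x²⟩ − ⟨x⟩².
Gaussian moments: ∫x^(2j)·e^(−2ax²) dx = (2j−1)!!/(4a)^j · √(π/(2a)), odd powers integrate to 0; here √(π/(2a)) = 1.2005.
Normalization: ∫|φ|² dx = 1.2005.
⟨x⟩ = 0.0000 and ⟨x²⟩ = 0.22936.
(Δx)² = 0.22936 − (0.0000)² = 0.22936.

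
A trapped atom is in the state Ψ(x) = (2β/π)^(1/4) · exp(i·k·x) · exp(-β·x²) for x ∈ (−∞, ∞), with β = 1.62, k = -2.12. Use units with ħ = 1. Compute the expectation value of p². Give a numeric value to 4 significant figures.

p² Ψ = −ħ² d²Ψ/dx²; ⟨p²⟩ = −ħ² ∫ Ψ*·Ψ'' dx.
Gaussian moments: ∫x^(2j)·e^(−2βx²) dx = (2j−1)!!/(4β)^j · √(π/(2β)), odd powers integrate to 0; here √(π/(2β)) = 0.98470. Derivatives: Ψ′ = (ik − 2βx)·Ψ, Ψ″ = ((ik − 2βx)² − 2β)·Ψ; the odd-in-x pieces drop out.
⟨p²⟩ = 6.1144.

6.114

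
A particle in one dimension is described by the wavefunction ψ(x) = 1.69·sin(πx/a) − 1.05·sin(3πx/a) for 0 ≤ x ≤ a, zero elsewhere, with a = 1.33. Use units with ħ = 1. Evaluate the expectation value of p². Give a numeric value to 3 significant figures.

p² ψ = −ħ² d²ψ/dx²; ⟨p²⟩ = −ħ² ∫ ψ*·ψ'' dx / ∫|ψ|² dx.
d²/dx² sin(jπx/a) = −(jπ/a)²·sin(jπx/a); on 0 ≤ x ≤ a, ∫sin²(jπx/a) dx = a/2 and ∫sin(jπx/a)·sin(lπx/a) dx = 0 for j ≠ l, so only diagonal terms survive in ∫|ψ|² and ∫ψ·ψ″; ∫ψ·ψ′ dx = [ψ²/2] between the walls = 0.
State is unnormalized: ∫|ψ|² dx = 2.6325, and ∫ψ*·(−ħ² ψ'') dx = 47.413, so ⟨p²⟩ = 47.413 / 2.6325.
⟨p²⟩ = 18.011.

18.0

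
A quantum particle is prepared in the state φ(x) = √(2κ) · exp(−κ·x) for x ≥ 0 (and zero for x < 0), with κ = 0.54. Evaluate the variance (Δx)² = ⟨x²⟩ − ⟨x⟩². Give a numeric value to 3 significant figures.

0.857

Compute ⟨x⟩ and ⟨x²⟩ separately, then (Δx)² = ⟨x²⟩ − ⟨x⟩².
Every integrand reduces to terms xʲ·e^(−2κx) on [0, ∞); use ∫₀^∞ xʲ·e^(−2κx) dx = j!/(2κ)^(j+1).
⟨x⟩ = 0.92593 and ⟨x²⟩ = 1.7147.
(Δx)² = 1.7147 − (0.92593)² = 0.85734.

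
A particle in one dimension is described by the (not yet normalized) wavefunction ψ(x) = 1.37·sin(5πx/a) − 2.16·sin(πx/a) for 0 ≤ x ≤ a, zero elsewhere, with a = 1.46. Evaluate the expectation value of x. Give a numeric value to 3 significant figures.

0.730

⟨x⟩ = ∫ x·|ψ|² dx / ∫|ψ|² dx (integrals over the domain).
On 0 ≤ x ≤ a (j ≠ l): ∫sin²(jπx/a) dx = a/2, ∫sin(jπx/a)·sin(lπx/a) dx = 0; diagonal moments ∫x·sin²(jπx/a) dx = a²/4, ∫x²·sin²(jπx/a) dx = a³·(1/6 − 1/(4j²π²)); cross terms ∫x·sin(jπx/a)·sin(lπx/a) dx = 0 for j + l even and −4jla²/(π²(j² − l²)²) for j + l odd, ∫x²·sin(jπx/a)·sin(lπx/a) dx = (−1)^(j+l)·4jla³/(π²(j² − l²)²); higher powers the same way via product-to-sum and parts.
State is unnormalized: ∫|ψ|² dx = 4.7760, and ∫ψ*·x·ψ dx = 3.4865, so ⟨x⟩ = 3.4865 / 4.7760.
⟨x⟩ = 0.73000.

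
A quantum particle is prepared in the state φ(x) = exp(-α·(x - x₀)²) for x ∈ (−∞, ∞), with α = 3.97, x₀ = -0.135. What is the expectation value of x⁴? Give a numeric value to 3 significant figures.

0.0191

⟨x⁴⟩ = ∫ x⁴·|φ|² dx / ∫|φ|² dx (integrals over the domain).
Gaussian moments (u = x − x₀): ∫u^(2j)·e^(−2αu²) du = (2j−1)!!/(4α)^j · √(π/(2α)), odd powers integrate to 0; here √(π/(2α)) = 0.62902.
State is unnormalized: ∫|φ|² dx = 0.62902, and ∫φ*·x⁴·φ dx = 0.012024, so ⟨x⁴⟩ = 0.012024 / 0.62902.
⟨x⁴⟩ = 0.019115.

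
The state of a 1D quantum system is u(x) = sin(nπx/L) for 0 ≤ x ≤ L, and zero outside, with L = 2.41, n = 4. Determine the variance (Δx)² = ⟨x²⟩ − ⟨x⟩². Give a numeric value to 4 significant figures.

0.4656

Compute ⟨x⟩ and ⟨x²⟩ separately, then (Δx)² = ⟨x²⟩ − ⟨x⟩².
With sin²θ = (1 − cos2θ)/2 on 0 ≤ x ≤ L: ∫sin²(nπx/L) dx = L/2, ∫x·sin²(nπx/L) dx = L²/4, ∫x²·sin²(nπx/L) dx = L³·(1/6 − 1/(4n²π²)); higher powers xᵏ the same way, integrating xᵏ·cos(2nπx/L) by parts.
Normalization: ∫|u|² dx = 1.2050.
⟨x⟩ = 1.2050 and ⟨x²⟩ = 1.9176.
(Δx)² = 1.9176 − (1.2050)² = 0.46562.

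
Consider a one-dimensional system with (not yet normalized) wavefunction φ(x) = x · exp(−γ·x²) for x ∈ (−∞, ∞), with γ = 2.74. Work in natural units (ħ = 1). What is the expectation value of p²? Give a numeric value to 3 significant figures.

8.22

p² φ = −ħ² d²φ/dx²; ⟨p²⟩ = −ħ² ∫ φ*·φ'' dx / ∫|φ|² dx.
Expand each integrand as polynomial × e^(−2γx²) and use ∫x^(2j)·e^(−2γx²) dx = (2j−1)!!/(4γ)^j · √(π/(2γ)), odd powers → 0; here √(π/(2γ)) = 0.75715. Differentiate with the product rule, d/dx e^(−γx²) = −2γx·e^(−γx²).
State is unnormalized: ∫|φ|² dx = 0.069083, and ∫φ*·(−ħ² φ'') dx = 0.56787, so ⟨p²⟩ = 0.56787 / 0.069083.
⟨p²⟩ = 8.2200.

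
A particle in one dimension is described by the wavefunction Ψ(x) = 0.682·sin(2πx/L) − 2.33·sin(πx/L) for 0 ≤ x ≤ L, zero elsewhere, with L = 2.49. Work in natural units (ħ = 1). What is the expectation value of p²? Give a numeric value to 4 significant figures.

1.969

p² Ψ = −ħ² d²Ψ/dx²; ⟨p²⟩ = −ħ² ∫ Ψ*·Ψ'' dx / ∫|Ψ|² dx.
d²/dx² sin(jπx/L) = −(jπ/L)²·sin(jπx/L); on 0 ≤ x ≤ L, ∫sin²(jπx/L) dx = L/2 and ∫sin(jπx/L)·sin(lπx/L) dx = 0 for j ≠ l, so only diagonal terms survive in ∫|Ψ|² and ∫Ψ·Ψ″; ∫Ψ·Ψ′ dx = [Ψ²/2] between the walls = 0.
State is unnormalized: ∫|Ψ|² dx = 7.3381, and ∫Ψ*·(−ħ² Ψ'') dx = 14.446, so ⟨p²⟩ = 14.446 / 7.3381.
⟨p²⟩ = 1.9687.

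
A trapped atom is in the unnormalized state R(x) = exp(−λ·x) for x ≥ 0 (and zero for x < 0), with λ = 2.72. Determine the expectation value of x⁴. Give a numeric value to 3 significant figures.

0.0274

⟨x⁴⟩ = ∫ x⁴·|R|² dx / ∫|R|² dx (integrals over the domain).
Every integrand reduces to terms xʲ·e^(−2λx) on [0, ∞); use ∫₀^∞ xʲ·e^(−2λx) dx = j!/(2λ)^(j+1).
State is unnormalized: ∫|R|² dx = 0.18382, and ∫R*·x⁴·R dx = 0.0050375, so ⟨x⁴⟩ = 0.0050375 / 0.18382.
⟨x⁴⟩ = 0.027404.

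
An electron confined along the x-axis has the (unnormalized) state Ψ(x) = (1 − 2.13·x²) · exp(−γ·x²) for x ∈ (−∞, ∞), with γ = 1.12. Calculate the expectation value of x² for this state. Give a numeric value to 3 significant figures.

⟨x²⟩ = ∫ x²·|Ψ|² dx / ∫|Ψ|² dx (integrals over the domain).
Expand each integrand as polynomial × e^(−2γx²) and use ∫x^(2j)·e^(−2γx²) dx = (2j−1)!!/(4γ)^j · √(π/(2γ)), odd powers → 0; here √(π/(2γ)) = 1.1843.
State is unnormalized: ∫|Ψ|² dx = 0.86127, and ∫Ψ*·x²·Ψ dx = 0.40658, so ⟨x²⟩ = 0.40658 / 0.86127.
⟨x²⟩ = 0.47207.

0.472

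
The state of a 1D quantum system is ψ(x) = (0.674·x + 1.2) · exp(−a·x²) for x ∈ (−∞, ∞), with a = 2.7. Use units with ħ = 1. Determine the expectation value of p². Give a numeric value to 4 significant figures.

p² ψ = −ħ² d²ψ/dx²; ⟨p²⟩ = −ħ² ∫ ψ*·ψ'' dx / ∫|ψ|² dx.
Expand each integrand as polynomial × e^(−2ax²) and use ∫x^(2j)·e^(−2ax²) dx = (2j−1)!!/(4a)^j · √(π/(2a)), odd powers → 0; here √(π/(2a)) = 0.76274. Differentiate with the product rule, d/dx e^(−ax²) = −2ax·e^(−ax²).
State is unnormalized: ∫|ψ|² dx = 1.1304, and ∫ψ*·(−ħ² ψ'') dx = 3.2254, so ⟨p²⟩ = 3.2254 / 1.1304.
⟨p²⟩ = 2.8533.

2.853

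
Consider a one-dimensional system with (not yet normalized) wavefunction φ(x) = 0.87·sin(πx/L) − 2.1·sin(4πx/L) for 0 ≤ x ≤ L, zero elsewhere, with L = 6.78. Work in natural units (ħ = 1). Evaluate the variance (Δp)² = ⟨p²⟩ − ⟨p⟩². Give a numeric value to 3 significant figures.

Compute ⟨p⟩ and ⟨p²⟩ separately; (Δp)² = ⟨p²⟩ − ⟨p⟩².
d²/dx² sin(jπx/L) = −(jπ/L)²·sin(jπx/L); on 0 ≤ x ≤ L, ∫sin²(jπx/L) dx = L/2 and ∫sin(jπx/L)·sin(lπx/L) dx = 0 for j ≠ l, so only diagonal terms survive in ∫|φ|² and ∫φ·φ″; ∫φ·φ′ dx = [φ²/2] between the walls = 0.
Normalization: ∫|φ|² dx = 17.516.
⟨p⟩ = 0.0000 and ⟨p²⟩ = 2.9635.
(Δp)² = 2.9635 − (0.0000)² = 2.9635.

2.96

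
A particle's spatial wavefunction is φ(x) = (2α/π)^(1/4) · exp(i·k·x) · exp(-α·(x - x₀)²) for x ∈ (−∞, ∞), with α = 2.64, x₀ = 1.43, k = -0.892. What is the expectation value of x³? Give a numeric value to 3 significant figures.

⟨x³⟩ = ∫ x³·|φ|² dx (integrals over the domain).
Gaussian moments (u = x − x₀): ∫u^(2j)·e^(−2αu²) du = (2j−1)!!/(4α)^j · √(π/(2α)), odd powers integrate to 0; here √(π/(2α)) = 0.77136.
⟨x³⟩ = 3.3305.

3.33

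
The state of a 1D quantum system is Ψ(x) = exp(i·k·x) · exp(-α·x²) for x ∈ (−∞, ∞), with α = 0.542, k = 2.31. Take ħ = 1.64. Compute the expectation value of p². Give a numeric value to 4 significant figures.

15.81

p² Ψ = −ħ² d²Ψ/dx²; ⟨p²⟩ = −ħ² ∫ Ψ*·Ψ'' dx / ∫|Ψ|² dx.
Gaussian moments: ∫x^(2j)·e^(−2αx²) dx = (2j−1)!!/(4α)^j · √(π/(2α)), odd powers integrate to 0; here √(π/(2α)) = 1.7024. Derivatives: Ψ′ = (ik − 2αx)·Ψ, Ψ″ = ((ik − 2αx)² − 2α)·Ψ; the odd-in-x pieces drop out.
State is unnormalized: ∫|Ψ|² dx = 1.7024, and ∫Ψ*·(−ħ² Ψ'') dx = 26.914, so ⟨p²⟩ = 26.914 / 1.7024.
⟨p²⟩ = 15.810.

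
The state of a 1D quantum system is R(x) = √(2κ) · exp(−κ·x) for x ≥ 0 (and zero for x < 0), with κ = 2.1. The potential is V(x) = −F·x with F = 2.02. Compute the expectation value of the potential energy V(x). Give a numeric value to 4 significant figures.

-0.4810

⟨V⟩ = ∫ V(x)·|R|² dx.
Every integrand reduces to terms xʲ·e^(−2κx) on [0, ∞); use ∫₀^∞ xʲ·e^(−2κx) dx = j!/(2κ)^(j+1).
⟨V⟩ = -0.48095.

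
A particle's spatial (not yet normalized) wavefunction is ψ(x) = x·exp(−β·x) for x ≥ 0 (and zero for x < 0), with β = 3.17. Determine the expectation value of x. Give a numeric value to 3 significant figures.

⟨x⟩ = ∫ x·|ψ|² dx / ∫|ψ|² dx (integrals over the domain).
Every integrand reduces to terms xʲ·e^(−2βx) on [0, ∞); use ∫₀^∞ xʲ·e^(−2βx) dx = j!/(2β)^(j+1).
State is unnormalized: ∫|ψ|² dx = 0.0078481, and ∫ψ*·x·ψ dx = 0.0037136, so ⟨x⟩ = 0.0037136 / 0.0078481.
⟨x⟩ = 0.47319.

0.473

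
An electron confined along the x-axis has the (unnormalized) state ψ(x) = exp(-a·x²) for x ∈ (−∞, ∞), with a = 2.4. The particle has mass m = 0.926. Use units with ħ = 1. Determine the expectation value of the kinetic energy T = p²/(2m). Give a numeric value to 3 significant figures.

1.30

T = −(ħ²/2m) d²/dx², so ⟨T⟩ = −(ħ²/2m) ∫ ψ*·ψ'' dx / ∫|ψ|² dx; with m = 0.926.
Gaussian moments: ∫x^(2j)·e^(−2ax²) dx = (2j−1)!!/(4a)^j · √(π/(2a)), odd powers integrate to 0; here √(π/(2a)) = 0.80901. Derivatives: d/dx e^(−ax²) = −2ax·e^(−ax²), d²/dx² e^(−ax²) = (4a²x² − 2a)·e^(−ax²).
State is unnormalized: ∫|ψ|² dx = 0.80901, and ∫ψ*·(−ħ²/2m · ψ'') dx = 1.0484, so ⟨T⟩ = 1.0484 / 0.80901.
⟨T⟩ = 1.2959.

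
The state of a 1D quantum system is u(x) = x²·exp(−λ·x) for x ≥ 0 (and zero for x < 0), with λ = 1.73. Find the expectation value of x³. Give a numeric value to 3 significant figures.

5.07

⟨x³⟩ = ∫ x³·|u|² dx / ∫|u|² dx (integrals over the domain).
Every integrand reduces to terms xʲ·e^(−2λx) on [0, ∞); use ∫₀^∞ xʲ·e^(−2λx) dx = j!/(2λ)^(j+1).
State is unnormalized: ∫|u|² dx = 0.048398, and ∫u*·x³·u dx = 0.24537, so ⟨x³⟩ = 0.24537 / 0.048398.
⟨x³⟩ = 5.0698.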